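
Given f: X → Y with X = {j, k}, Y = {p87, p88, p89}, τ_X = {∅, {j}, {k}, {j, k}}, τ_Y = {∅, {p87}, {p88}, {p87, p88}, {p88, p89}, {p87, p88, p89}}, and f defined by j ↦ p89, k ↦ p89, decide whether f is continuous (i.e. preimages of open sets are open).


f IS continuous.

Compute f^{-1}(U) for each U ∈ τ_Y:
  U = ∅: f^{-1}(U) = ∅ ∈ τ_X ✓.
  U = {p87}: f^{-1}(U) = ∅ ∈ τ_X ✓.
  U = {p88}: f^{-1}(U) = ∅ ∈ τ_X ✓.
  U = {p87, p88}: f^{-1}(U) = ∅ ∈ τ_X ✓.
  U = {p88, p89}: f^{-1}(U) = {j, k} ∈ τ_X ✓.
  U = {p87, p88, p89}: f^{-1}(U) = {j, k} ∈ τ_X ✓.
Every preimage lies in τ_X, so f IS continuous.


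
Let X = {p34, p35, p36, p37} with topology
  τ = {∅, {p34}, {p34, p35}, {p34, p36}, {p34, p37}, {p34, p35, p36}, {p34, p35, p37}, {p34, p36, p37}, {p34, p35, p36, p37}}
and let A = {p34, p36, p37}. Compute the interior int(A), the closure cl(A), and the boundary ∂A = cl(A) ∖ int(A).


int(A) = {p34, p36, p37}, cl(A) = {p34, p35, p36, p37}, ∂A = {p35}.

Closed sets in (X, τ) are complements of opens:
  closed(X, τ) = {∅, {p35}, {p36}, {p37}, {p35, p36}, {p35, p37}, {p36, p37}, {p35, p36, p37}, {p34, p35, p36, p37}}.
int(A) = ⋃ {U ∈ τ : U ⊆ A}. Opens contained in A: ∅, {p34}, {p34, p36}, {p34, p37}, {p34, p36, p37}.
Taking the union of these: int(A) = {p34, p36, p37}.
cl(A) = ⋂ {C closed : A ⊆ C}. Closed sets containing A: {p34, p35, p36, p37}.
Intersecting these: cl(A) = {p34, p35, p36, p37}.
∂A = cl(A) ∖ int(A) = {p34, p35, p36, p37} ∖ {p34, p36, p37} = {p35}.


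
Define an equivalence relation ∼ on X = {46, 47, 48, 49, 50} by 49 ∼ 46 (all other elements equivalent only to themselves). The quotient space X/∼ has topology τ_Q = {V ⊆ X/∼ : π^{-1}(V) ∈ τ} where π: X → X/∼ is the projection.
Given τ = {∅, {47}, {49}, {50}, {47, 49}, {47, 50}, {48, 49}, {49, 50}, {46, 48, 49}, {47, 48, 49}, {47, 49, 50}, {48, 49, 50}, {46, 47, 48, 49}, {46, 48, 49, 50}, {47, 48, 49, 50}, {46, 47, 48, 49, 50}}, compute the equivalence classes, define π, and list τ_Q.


X/∼ = {[46=49], [47], [48], [50]}; |τ_Q| = 8.

Equivalence classes: [46=49], [47], [48], [50].
Quotient map π: X → X/∼ sends 46 ↦ [46=49], 47 ↦ [47], 48 ↦ [48], 49 ↦ [46=49], 50 ↦ [50].
For each subset V ⊆ X/∼, compute π^{-1}(V) ⊆ X and check whether π^{-1}(V) ∈ τ. V is open in τ_Q iff π^{-1}(V) ∈ τ.
  V = {}: π^{-1}(V) = ∅ ∈ τ ✓.
  V = {[46=49]}: π^{-1}(V) = {46, 49} ∉ τ ✗.
  V = {[47]}: π^{-1}(V) = {47} ∈ τ ✓.
  V = {[46=49], [47]}: π^{-1}(V) = {46, 47, 49} ∉ τ ✗.
  V = {[48]}: π^{-1}(V) = {48} ∉ τ ✗.
  V = {[46=49], [48]}: π^{-1}(V) = {46, 48, 49} ∈ τ ✓.
  V = {[47], [48]}: π^{-1}(V) = {47, 48} ∉ τ ✗.
  V = {[46=49], [47], [48]}: π^{-1}(V) = {46, 47, 48, 49} ∈ τ ✓.
  V = {[50]}: π^{-1}(V) = {50} ∈ τ ✓.
  V = {[46=49], [50]}: π^{-1}(V) = {46, 49, 50} ∉ τ ✗.
  V = {[47], [50]}: π^{-1}(V) = {47, 50} ∈ τ ✓.
  V = {[46=49], [47], [50]}: π^{-1}(V) = {46, 47, 49, 50} ∉ τ ✗.
  V = {[48], [50]}: π^{-1}(V) = {48, 50} ∉ τ ✗.
  V = {[46=49], [48], [50]}: π^{-1}(V) = {46, 48, 49, 50} ∈ τ ✓.
  V = {[47], [48], [50]}: π^{-1}(V) = {47, 48, 50} ∉ τ ✗.
  V = {[46=49], [47], [48], [50]}: π^{-1}(V) = {46, 47, 48, 49, 50} ∈ τ ✓.
Open sets in the quotient: τ_Q = {{}, {[47]}, {[46=49], [48]}, {[46=49], [47], [48]}, {[50]}, {[47], [50]}, {[46=49], [48], [50]}, {[46=49], [47], [48], [50]}} (8 elements).


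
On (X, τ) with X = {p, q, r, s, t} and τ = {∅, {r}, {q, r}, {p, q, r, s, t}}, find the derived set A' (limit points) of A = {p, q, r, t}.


A' = {p, q, s, t}

For each x ∈ X, list the open sets U ∈ τ with x ∈ U, then check whether U ∩ (A ∖ {x}) ≠ ∅ for every such U.
  x = p: opens ∋ x are {p, q, r, s, t}; each meets A ∖ {p}, so x IS a limit point.
  x = q: opens ∋ x are {q, r}, {p, q, r, s, t}; each meets A ∖ {q}, so x IS a limit point.
  x = r: open {r} ∋ x has {r} ∩ (A ∖ {r}) = ∅, so x is NOT a limit point.
  x = s: opens ∋ x are {p, q, r, s, t}; each meets A ∖ {s}, so x IS a limit point.
  x = t: opens ∋ x are {p, q, r, s, t}; each meets A ∖ {t}, so x IS a limit point.
Collecting: A' = {p, q, s, t}.


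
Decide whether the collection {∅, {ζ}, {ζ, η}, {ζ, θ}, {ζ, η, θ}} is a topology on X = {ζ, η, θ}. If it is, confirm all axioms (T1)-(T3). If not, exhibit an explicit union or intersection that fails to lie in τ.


τ IS a topology on X.

Axiom (T1): ∅ ∈ τ? Yes; X ∈ τ? Yes.
Axiom (T2/T3): check pairwise unions and intersections of members of τ.
All pairwise intersections and unions checked — each lies in τ. Therefore τ satisfies (T1), (T2), (T3): it IS a topology on X.


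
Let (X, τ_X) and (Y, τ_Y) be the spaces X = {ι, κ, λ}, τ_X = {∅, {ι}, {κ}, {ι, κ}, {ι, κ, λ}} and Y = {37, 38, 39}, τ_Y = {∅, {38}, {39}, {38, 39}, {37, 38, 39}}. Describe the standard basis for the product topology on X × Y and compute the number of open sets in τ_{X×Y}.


Basis B = {∅ × ∅, {ι} × {38}, {ι} × {39}, {κ} × {38}, {κ} × {39}, {ι} × {38, 39}, {ι, κ} × {38}, {ι, κ} × {39}, {κ} × {38, 39}, {ι} × {37, 38, 39}, {ι, κ, λ} × {38}, {ι, κ, λ} × {39}, {κ} × {37, 38, 39}, {ι, κ} × {38, 39}, {ι, κ} × {37, 38, 39}, {ι, κ, λ} × {38, 39}, {ι, κ, λ} × {37, 38, 39}}; |τ_{X×Y}| = 48.

Enumerate products U × V with U ∈ τ_X, V ∈ τ_Y (deduplicated):
  ∅ × ∅ = {} (∅)
  {ι} × {38} = {(ι,38)}
  {ι} × {39} = {(ι,39)}
  {κ} × {38} = {(κ,38)}
  {κ} × {39} = {(κ,39)}
  {ι} × {38, 39} = {(ι,38), (ι,39)}
  {ι, κ} × {38} = {(ι,38), (κ,38)}
  {ι, κ} × {39} = {(ι,39), (κ,39)}
  {κ} × {38, 39} = {(κ,38), (κ,39)}
  {ι} × {37, 38, 39} = {(ι,37), (ι,38), (ι,39)}
  {ι, κ, λ} × {38} = {(ι,38), (κ,38), (λ,38)}
  {ι, κ, λ} × {39} = {(ι,39), (κ,39), (λ,39)}
  {κ} × {37, 38, 39} = {(κ,37), (κ,38), (κ,39)}
  {ι, κ} × {38, 39} = {(ι,38), (ι,39), (κ,38), (κ,39)}
  {ι, κ} × {37, 38, 39} = {(ι,37), (ι,38), (ι,39), (κ,37), (κ,38), (κ,39)}
  {ι, κ, λ} × {38, 39} = {(ι,38), (ι,39), (κ,38), (κ,39), (λ,38), (λ,39)}
  {ι, κ, λ} × {37, 38, 39} = {(ι,37), (ι,38), (ι,39), (κ,37), (κ,38), (κ,39), (λ,37), (λ,38), (λ,39)}
These 17 distinct sets form the basis B.
Close under arbitrary unions to get τ_{X×Y}; counting gives |τ_{X×Y}| = 48.


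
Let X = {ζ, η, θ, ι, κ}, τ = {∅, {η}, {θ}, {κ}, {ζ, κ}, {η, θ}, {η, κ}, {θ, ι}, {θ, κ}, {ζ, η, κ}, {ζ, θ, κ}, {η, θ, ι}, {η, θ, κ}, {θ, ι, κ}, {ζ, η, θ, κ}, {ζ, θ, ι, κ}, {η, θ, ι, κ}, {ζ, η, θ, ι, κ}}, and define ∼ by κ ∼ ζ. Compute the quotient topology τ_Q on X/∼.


X/∼ = {[ζ=κ], [η], [θ], [ι]}; |τ_Q| = 12.

Equivalence classes: [ζ=κ], [η], [θ], [ι].
Quotient map π: X → X/∼ sends ζ ↦ [ζ=κ], η ↦ [η], θ ↦ [θ], ι ↦ [ι], κ ↦ [ζ=κ].
For each subset V ⊆ X/∼, compute π^{-1}(V) ⊆ X and check whether π^{-1}(V) ∈ τ. V is open in τ_Q iff π^{-1}(V) ∈ τ.
  V = {}: π^{-1}(V) = ∅ ∈ τ ✓.
  V = {[ζ=κ]}: π^{-1}(V) = {ζ, κ} ∈ τ ✓.
  V = {[η]}: π^{-1}(V) = {η} ∈ τ ✓.
  V = {[ζ=κ], [η]}: π^{-1}(V) = {ζ, η, κ} ∈ τ ✓.
  V = {[θ]}: π^{-1}(V) = {θ} ∈ τ ✓.
  V = {[ζ=κ], [θ]}: π^{-1}(V) = {ζ, θ, κ} ∈ τ ✓.
  V = {[η], [θ]}: π^{-1}(V) = {η, θ} ∈ τ ✓.
  V = {[ζ=κ], [η], [θ]}: π^{-1}(V) = {ζ, η, θ, κ} ∈ τ ✓.
  V = {[ι]}: π^{-1}(V) = {ι} ∉ τ ✗.
  V = {[ζ=κ], [ι]}: π^{-1}(V) = {ζ, ι, κ} ∉ τ ✗.
  V = {[η], [ι]}: π^{-1}(V) = {η, ι} ∉ τ ✗.
  V = {[ζ=κ], [η], [ι]}: π^{-1}(V) = {ζ, η, ι, κ} ∉ τ ✗.
  V = {[θ], [ι]}: π^{-1}(V) = {θ, ι} ∈ τ ✓.
  V = {[ζ=κ], [θ], [ι]}: π^{-1}(V) = {ζ, θ, ι, κ} ∈ τ ✓.
  V = {[η], [θ], [ι]}: π^{-1}(V) = {η, θ, ι} ∈ τ ✓.
  V = {[ζ=κ], [η], [θ], [ι]}: π^{-1}(V) = {ζ, η, θ, ι, κ} ∈ τ ✓.
Open sets in the quotient: τ_Q = {{}, {[ζ=κ]}, {[η]}, {[ζ=κ], [η]}, {[θ]}, {[ζ=κ], [θ]}, {[η], [θ]}, {[ζ=κ], [η], [θ]}, {[θ], [ι]}, {[ζ=κ], [θ], [ι]}, {[η], [θ], [ι]}, {[ζ=κ], [η], [θ], [ι]}} (12 elements).


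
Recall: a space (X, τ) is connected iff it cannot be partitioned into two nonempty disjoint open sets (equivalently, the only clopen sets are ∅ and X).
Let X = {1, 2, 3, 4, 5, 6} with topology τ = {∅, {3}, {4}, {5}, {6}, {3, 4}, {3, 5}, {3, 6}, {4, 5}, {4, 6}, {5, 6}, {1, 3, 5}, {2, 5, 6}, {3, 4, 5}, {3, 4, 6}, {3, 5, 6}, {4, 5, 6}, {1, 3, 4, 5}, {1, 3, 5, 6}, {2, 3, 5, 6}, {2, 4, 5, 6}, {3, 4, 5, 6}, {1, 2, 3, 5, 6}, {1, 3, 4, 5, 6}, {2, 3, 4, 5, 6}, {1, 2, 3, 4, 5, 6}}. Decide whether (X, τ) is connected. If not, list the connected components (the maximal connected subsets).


(X, τ) is disconnected; components = [{4}, {1, 2, 3, 5, 6}].

Find clopen sets (U ∈ τ with X ∖ U ∈ τ):
  U = ∅, X ∖ U = {1, 2, 3, 4, 5, 6} — both open, so U is clopen.
  U = {4}, X ∖ U = {1, 2, 3, 5, 6} — both open, so U is clopen.
  U = {1, 2, 3, 5, 6}, X ∖ U = {4} — both open, so U is clopen.
  U = {1, 2, 3, 4, 5, 6}, X ∖ U = ∅ — both open, so U is clopen.
Nontrivial clopen(s) exist: e.g. {1, 2, 3, 5, 6}. So (X, τ) is disconnected.
Compute connected components by grouping points that agree on all clopens:
  component: {4}
  component: {1, 2, 3, 5, 6}


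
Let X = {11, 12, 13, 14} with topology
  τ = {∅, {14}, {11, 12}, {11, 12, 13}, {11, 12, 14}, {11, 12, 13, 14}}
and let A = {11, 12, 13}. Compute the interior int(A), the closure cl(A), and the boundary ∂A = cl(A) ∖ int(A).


int(A) = {11, 12, 13}, cl(A) = {11, 12, 13}, ∂A = ∅.

Closed sets in (X, τ) are complements of opens:
  closed(X, τ) = {∅, {13}, {14}, {13, 14}, {11, 12, 13}, {11, 12, 13, 14}}.
int(A) = ⋃ {U ∈ τ : U ⊆ A}. Opens contained in A: ∅, {11, 12}, {11, 12, 13}.
Taking the union of these: int(A) = {11, 12, 13}.
cl(A) = ⋂ {C closed : A ⊆ C}. Closed sets containing A: {11, 12, 13}, {11, 12, 13, 14}.
Intersecting these: cl(A) = {11, 12, 13}.
∂A = cl(A) ∖ int(A) = {11, 12, 13} ∖ {11, 12, 13} = ∅.


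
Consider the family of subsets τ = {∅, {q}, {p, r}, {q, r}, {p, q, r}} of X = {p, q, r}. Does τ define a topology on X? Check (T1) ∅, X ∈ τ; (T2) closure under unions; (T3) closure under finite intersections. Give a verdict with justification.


τ is NOT a topology on X.

Axiom (T1): ∅ ∈ τ? Yes; X ∈ τ? Yes.
Axiom (T2/T3): check pairwise unions and intersections of members of τ.
Counterexample for (T3): {p, r} ∩ {q, r} = {r} ∉ τ. Therefore τ is NOT a topology.


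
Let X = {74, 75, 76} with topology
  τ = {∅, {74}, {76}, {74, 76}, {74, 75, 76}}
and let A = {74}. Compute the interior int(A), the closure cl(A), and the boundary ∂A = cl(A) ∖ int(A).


int(A) = {74}, cl(A) = {74, 75}, ∂A = {75}.

Closed sets in (X, τ) are complements of opens:
  closed(X, τ) = {∅, {75}, {74, 75}, {75, 76}, {74, 75, 76}}.
int(A) = ⋃ {U ∈ τ : U ⊆ A}. Opens contained in A: ∅, {74}.
Taking the union of these: int(A) = {74}.
cl(A) = ⋂ {C closed : A ⊆ C}. Closed sets containing A: {74, 75}, {74, 75, 76}.
Intersecting these: cl(A) = {74, 75}.
∂A = cl(A) ∖ int(A) = {74, 75} ∖ {74} = {75}.


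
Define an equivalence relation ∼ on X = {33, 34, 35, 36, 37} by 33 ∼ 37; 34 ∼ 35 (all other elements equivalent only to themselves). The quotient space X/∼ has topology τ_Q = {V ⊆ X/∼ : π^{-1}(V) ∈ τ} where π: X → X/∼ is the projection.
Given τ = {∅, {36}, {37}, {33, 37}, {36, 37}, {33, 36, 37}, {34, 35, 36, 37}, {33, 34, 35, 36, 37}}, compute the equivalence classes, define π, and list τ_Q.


X/∼ = {[33=37], [34=35], [36]}; |τ_Q| = 5.

Equivalence classes: [33=37], [34=35], [36].
Quotient map π: X → X/∼ sends 33 ↦ [33=37], 34 ↦ [34=35], 35 ↦ [34=35], 36 ↦ [36], 37 ↦ [33=37].
For each subset V ⊆ X/∼, compute π^{-1}(V) ⊆ X and check whether π^{-1}(V) ∈ τ. V is open in τ_Q iff π^{-1}(V) ∈ τ.
  V = {}: π^{-1}(V) = ∅ ∈ τ ✓.
  V = {[33=37]}: π^{-1}(V) = {33, 37} ∈ τ ✓.
  V = {[34=35]}: π^{-1}(V) = {34, 35} ∉ τ ✗.
  V = {[33=37], [34=35]}: π^{-1}(V) = {33, 34, 35, 37} ∉ τ ✗.
  V = {[36]}: π^{-1}(V) = {36} ∈ τ ✓.
  V = {[33=37], [36]}: π^{-1}(V) = {33, 36, 37} ∈ τ ✓.
  V = {[34=35], [36]}: π^{-1}(V) = {34, 35, 36} ∉ τ ✗.
  V = {[33=37], [34=35], [36]}: π^{-1}(V) = {33, 34, 35, 36, 37} ∈ τ ✓.
Open sets in the quotient: τ_Q = {{}, {[33=37]}, {[36]}, {[33=37], [36]}, {[33=37], [34=35], [36]}} (5 elements).


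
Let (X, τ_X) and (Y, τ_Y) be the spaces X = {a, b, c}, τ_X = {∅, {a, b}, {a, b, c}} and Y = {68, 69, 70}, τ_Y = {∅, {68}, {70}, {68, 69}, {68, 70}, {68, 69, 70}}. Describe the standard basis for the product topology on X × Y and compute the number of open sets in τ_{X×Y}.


Basis B = {∅ × ∅, {a, b} × {68}, {a, b} × {70}, {a, b, c} × {68}, {a, b, c} × {70}, {a, b} × {68, 69}, {a, b} × {68, 70}, {a, b} × {68, 69, 70}, {a, b, c} × {68, 69}, {a, b, c} × {68, 70}, {a, b, c} × {68, 69, 70}}; |τ_{X×Y}| = 18.

Enumerate products U × V with U ∈ τ_X, V ∈ τ_Y (deduplicated):
  ∅ × ∅ = {} (∅)
  {a, b} × {68} = {(a,68), (b,68)}
  {a, b} × {70} = {(a,70), (b,70)}
  {a, b, c} × {68} = {(a,68), (b,68), (c,68)}
  {a, b, c} × {70} = {(a,70), (b,70), (c,70)}
  {a, b} × {68, 69} = {(a,68), (a,69), (b,68), (b,69)}
  {a, b} × {68, 70} = {(a,68), (a,70), (b,68), (b,70)}
  {a, b} × {68, 69, 70} = {(a,68), (a,69), (a,70), (b,68), (b,69), (b,70)}
  {a, b, c} × {68, 69} = {(a,68), (a,69), (b,68), (b,69), (c,68), (c,69)}
  {a, b, c} × {68, 70} = {(a,68), (a,70), (b,68), (b,70), (c,68), (c,70)}
  {a, b, c} × {68, 69, 70} = {(a,68), (a,69), (a,70), (b,68), (b,69), (b,70), (c,68), (c,69), (c,70)}
These 11 distinct sets form the basis B.
Close under arbitrary unions to get τ_{X×Y}; counting gives |τ_{X×Y}| = 18.


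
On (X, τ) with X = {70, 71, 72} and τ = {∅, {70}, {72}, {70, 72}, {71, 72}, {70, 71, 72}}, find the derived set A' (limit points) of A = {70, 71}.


A' = ∅

For each x ∈ X, list the open sets U ∈ τ with x ∈ U, then check whether U ∩ (A ∖ {x}) ≠ ∅ for every such U.
  x = 70: open {70} ∋ x has {70} ∩ (A ∖ {70}) = ∅, so x is NOT a limit point.
  x = 71: open {71, 72} ∋ x has {71, 72} ∩ (A ∖ {71}) = ∅, so x is NOT a limit point.
  x = 72: open {72} ∋ x has {72} ∩ (A ∖ {72}) = ∅, so x is NOT a limit point.
Collecting: A' = ∅.


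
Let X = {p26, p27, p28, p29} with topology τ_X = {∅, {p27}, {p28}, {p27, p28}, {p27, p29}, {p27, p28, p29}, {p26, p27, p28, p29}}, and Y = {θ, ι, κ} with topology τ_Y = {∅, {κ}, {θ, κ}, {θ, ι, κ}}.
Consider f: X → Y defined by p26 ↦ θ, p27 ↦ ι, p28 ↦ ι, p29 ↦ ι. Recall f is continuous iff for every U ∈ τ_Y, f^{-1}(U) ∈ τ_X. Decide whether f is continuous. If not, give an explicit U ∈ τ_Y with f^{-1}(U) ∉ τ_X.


f is NOT continuous.

Compute f^{-1}(U) for each U ∈ τ_Y:
  U = ∅: f^{-1}(U) = ∅ ∈ τ_X ✓.
  U = {κ}: f^{-1}(U) = ∅ ∈ τ_X ✓.
  U = {θ, κ}: f^{-1}(U) = {p26} ∉ τ_X ✗.
  U = {θ, ι, κ}: f^{-1}(U) = {p26, p27, p28, p29} ∈ τ_X ✓.
Found U = {θ, κ} with f^{-1}(U) = {p26} not in τ_X. Therefore f is NOT continuous.


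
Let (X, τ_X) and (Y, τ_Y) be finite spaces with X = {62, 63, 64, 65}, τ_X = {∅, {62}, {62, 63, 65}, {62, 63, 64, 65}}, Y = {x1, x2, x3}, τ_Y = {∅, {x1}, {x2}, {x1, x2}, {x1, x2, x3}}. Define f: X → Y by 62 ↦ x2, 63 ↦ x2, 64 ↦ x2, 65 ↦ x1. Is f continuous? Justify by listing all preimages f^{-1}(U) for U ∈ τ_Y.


f is NOT continuous.

Compute f^{-1}(U) for each U ∈ τ_Y:
  U = ∅: f^{-1}(U) = ∅ ∈ τ_X ✓.
  U = {x1}: f^{-1}(U) = {65} ∉ τ_X ✗.
  U = {x2}: f^{-1}(U) = {62, 63, 64} ∉ τ_X ✗.
  U = {x1, x2}: f^{-1}(U) = {62, 63, 64, 65} ∈ τ_X ✓.
  U = {x1, x2, x3}: f^{-1}(U) = {62, 63, 64, 65} ∈ τ_X ✓.
Found U = {x1} with f^{-1}(U) = {65} not in τ_X. Therefore f is NOT continuous.


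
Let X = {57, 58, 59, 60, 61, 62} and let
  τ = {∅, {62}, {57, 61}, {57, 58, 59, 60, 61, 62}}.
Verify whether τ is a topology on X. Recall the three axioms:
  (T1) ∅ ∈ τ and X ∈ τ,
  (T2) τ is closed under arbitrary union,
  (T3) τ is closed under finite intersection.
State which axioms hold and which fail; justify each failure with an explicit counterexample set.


τ is NOT a topology on X.

Axiom (T1): ∅ ∈ τ? Yes; X ∈ τ? Yes.
Axiom (T2/T3): check pairwise unions and intersections of members of τ.
Counterexample for (T2): {62} ∪ {57, 61} = {57, 61, 62} ∉ τ. Therefore τ is NOT a topology.


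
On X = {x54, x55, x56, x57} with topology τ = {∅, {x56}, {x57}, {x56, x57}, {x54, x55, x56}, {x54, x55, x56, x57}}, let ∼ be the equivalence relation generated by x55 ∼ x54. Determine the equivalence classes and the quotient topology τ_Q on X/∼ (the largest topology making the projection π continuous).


X/∼ = {[x54=x55], [x56], [x57]}; |τ_Q| = 6.

Equivalence classes: [x54=x55], [x56], [x57].
Quotient map π: X → X/∼ sends x54 ↦ [x54=x55], x55 ↦ [x54=x55], x56 ↦ [x56], x57 ↦ [x57].
For each subset V ⊆ X/∼, compute π^{-1}(V) ⊆ X and check whether π^{-1}(V) ∈ τ. V is open in τ_Q iff π^{-1}(V) ∈ τ.
  V = {}: π^{-1}(V) = ∅ ∈ τ ✓.
  V = {[x54=x55]}: π^{-1}(V) = {x54, x55} ∉ τ ✗.
  V = {[x56]}: π^{-1}(V) = {x56} ∈ τ ✓.
  V = {[x54=x55], [x56]}: π^{-1}(V) = {x54, x55, x56} ∈ τ ✓.
  V = {[x57]}: π^{-1}(V) = {x57} ∈ τ ✓.
  V = {[x54=x55], [x57]}: π^{-1}(V) = {x54, x55, x57} ∉ τ ✗.
  V = {[x56], [x57]}: π^{-1}(V) = {x56, x57} ∈ τ ✓.
  V = {[x54=x55], [x56], [x57]}: π^{-1}(V) = {x54, x55, x56, x57} ∈ τ ✓.
Open sets in the quotient: τ_Q = {{}, {[x56]}, {[x54=x55], [x56]}, {[x57]}, {[x56], [x57]}, {[x54=x55], [x56], [x57]}} (6 elements).


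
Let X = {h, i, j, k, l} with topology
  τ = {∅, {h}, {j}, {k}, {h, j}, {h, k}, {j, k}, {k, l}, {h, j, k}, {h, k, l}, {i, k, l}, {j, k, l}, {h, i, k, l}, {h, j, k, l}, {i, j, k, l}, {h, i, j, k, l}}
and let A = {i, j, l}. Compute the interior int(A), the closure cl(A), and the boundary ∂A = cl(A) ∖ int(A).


int(A) = {j}, cl(A) = {i, j, l}, ∂A = {i, l}.

Closed sets in (X, τ) are complements of opens:
  closed(X, τ) = {∅, {h}, {i}, {j}, {h, i}, {h, j}, {i, j}, {i, l}, {h, i, j}, {h, i, l}, {i, j, l}, {i, k, l}, {h, i, j, l}, {h, i, k, l}, {i, j, k, l}, {h, i, j, k, l}}.
int(A) = ⋃ {U ∈ τ : U ⊆ A}. Opens contained in A: ∅, {j}.
Taking the union of these: int(A) = {j}.
cl(A) = ⋂ {C closed : A ⊆ C}. Closed sets containing A: {i, j, l}, {h, i, j, l}, {i, j, k, l}, {h, i, j, k, l}.
Intersecting these: cl(A) = {i, j, l}.
∂A = cl(A) ∖ int(A) = {i, j, l} ∖ {j} = {i, l}.


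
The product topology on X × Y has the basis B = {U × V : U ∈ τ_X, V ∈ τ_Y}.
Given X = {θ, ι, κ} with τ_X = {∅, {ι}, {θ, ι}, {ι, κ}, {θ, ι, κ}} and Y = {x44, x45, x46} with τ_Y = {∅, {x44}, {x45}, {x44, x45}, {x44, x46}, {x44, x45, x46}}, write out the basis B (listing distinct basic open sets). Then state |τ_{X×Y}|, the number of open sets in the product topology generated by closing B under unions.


Basis B = {∅ × ∅, {ι} × {x44}, {ι} × {x45}, {θ, ι} × {x44}, {θ, ι} × {x45}, {ι} × {x44, x45}, {ι} × {x44, x46}, {ι, κ} × {x44}, {ι, κ} × {x45}, {θ, ι, κ} × {x44}, {θ, ι, κ} × {x45}, {ι} × {x44, x45, x46}, {θ, ι} × {x44, x45}, {θ, ι} × {x44, x46}, {ι, κ} × {x44, x45}, {ι, κ} × {x44, x46}, {θ, ι} × {x44, x45, x46}, {θ, ι, κ} × {x44, x45}, {θ, ι, κ} × {x44, x46}, {ι, κ} × {x44, x45, x46}, {θ, ι, κ} × {x44, x45, x46}}; |τ_{X×Y}| = 70.

Enumerate products U × V with U ∈ τ_X, V ∈ τ_Y (deduplicated):
  ∅ × ∅ = {} (∅)
  {ι} × {x44} = {(ι,x44)}
  {ι} × {x45} = {(ι,x45)}
  {θ, ι} × {x44} = {(θ,x44), (ι,x44)}
  {θ, ι} × {x45} = {(θ,x45), (ι,x45)}
  {ι} × {x44, x45} = {(ι,x44), (ι,x45)}
  {ι} × {x44, x46} = {(ι,x44), (ι,x46)}
  {ι, κ} × {x44} = {(ι,x44), (κ,x44)}
  {ι, κ} × {x45} = {(ι,x45), (κ,x45)}
  {θ, ι, κ} × {x44} = {(θ,x44), (ι,x44), (κ,x44)}
  {θ, ι, κ} × {x45} = {(θ,x45), (ι,x45), (κ,x45)}
  {ι} × {x44, x45, x46} = {(ι,x44), (ι,x45), (ι,x46)}
  {θ, ι} × {x44, x45} = {(θ,x44), (θ,x45), (ι,x44), (ι,x45)}
  {θ, ι} × {x44, x46} = {(θ,x44), (θ,x46), (ι,x44), (ι,x46)}
  {ι, κ} × {x44, x45} = {(ι,x44), (ι,x45), (κ,x44), (κ,x45)}
  {ι, κ} × {x44, x46} = {(ι,x44), (ι,x46), (κ,x44), (κ,x46)}
  {θ, ι} × {x44, x45, x46} = {(θ,x44), (θ,x45), (θ,x46), (ι,x44), (ι,x45), (ι,x46)}
  {θ, ι, κ} × {x44, x45} = {(θ,x44), (θ,x45), (ι,x44), (ι,x45), (κ,x44), (κ,x45)}
  {θ, ι, κ} × {x44, x46} = {(θ,x44), (θ,x46), (ι,x44), (ι,x46), (κ,x44), (κ,x46)}
  {ι, κ} × {x44, x45, x46} = {(ι,x44), (ι,x45), (ι,x46), (κ,x44), (κ,x45), (κ,x46)}
  {θ, ι, κ} × {x44, x45, x46} = {(θ,x44), (θ,x45), (θ,x46), (ι,x44), (ι,x45), (ι,x46), (κ,x44), (κ,x45), (κ,x46)}
These 21 distinct sets form the basis B.
Close under arbitrary unions to get τ_{X×Y}; counting gives |τ_{X×Y}| = 70.


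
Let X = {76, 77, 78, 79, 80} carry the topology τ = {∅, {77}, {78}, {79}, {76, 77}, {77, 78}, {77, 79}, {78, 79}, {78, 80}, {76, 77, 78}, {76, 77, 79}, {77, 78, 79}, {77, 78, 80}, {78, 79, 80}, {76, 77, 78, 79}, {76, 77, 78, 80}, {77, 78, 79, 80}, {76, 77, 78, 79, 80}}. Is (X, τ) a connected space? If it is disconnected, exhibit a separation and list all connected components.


(X, τ) is disconnected; components = [{79}, {76, 77}, {78, 80}].

Find clopen sets (U ∈ τ with X ∖ U ∈ τ):
  U = ∅, X ∖ U = {76, 77, 78, 79, 80} — both open, so U is clopen.
  U = {79}, X ∖ U = {76, 77, 78, 80} — both open, so U is clopen.
  U = {76, 77}, X ∖ U = {78, 79, 80} — both open, so U is clopen.
  U = {78, 80}, X ∖ U = {76, 77, 79} — both open, so U is clopen.
  U = {76, 77, 79}, X ∖ U = {78, 80} — both open, so U is clopen.
  U = {78, 79, 80}, X ∖ U = {76, 77} — both open, so U is clopen.
  U = {76, 77, 78, 80}, X ∖ U = {79} — both open, so U is clopen.
  U = {76, 77, 78, 79, 80}, X ∖ U = ∅ — both open, so U is clopen.
Nontrivial clopen(s) exist: e.g. {76, 77}. So (X, τ) is disconnected.
Compute connected components by grouping points that agree on all clopens:
  component: {79}
  component: {76, 77}
  component: {78, 80}


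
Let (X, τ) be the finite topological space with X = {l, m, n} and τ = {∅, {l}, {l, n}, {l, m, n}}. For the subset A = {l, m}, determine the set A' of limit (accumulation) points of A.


A' = {m, n}

For each x ∈ X, list the open sets U ∈ τ with x ∈ U, then check whether U ∩ (A ∖ {x}) ≠ ∅ for every such U.
  x = l: open {l} ∋ x has {l} ∩ (A ∖ {l}) = ∅, so x is NOT a limit point.
  x = m: opens ∋ x are {l, m, n}; each meets A ∖ {m}, so x IS a limit point.
  x = n: opens ∋ x are {l, n}, {l, m, n}; each meets A ∖ {n}, so x IS a limit point.
Collecting: A' = {m, n}.


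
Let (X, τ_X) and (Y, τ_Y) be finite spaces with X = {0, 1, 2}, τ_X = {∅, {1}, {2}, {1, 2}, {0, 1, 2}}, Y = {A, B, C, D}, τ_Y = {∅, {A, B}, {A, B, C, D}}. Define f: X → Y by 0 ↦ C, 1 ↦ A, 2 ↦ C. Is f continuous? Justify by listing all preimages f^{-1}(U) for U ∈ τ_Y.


f IS continuous.

Compute f^{-1}(U) for each U ∈ τ_Y:
  U = ∅: f^{-1}(U) = ∅ ∈ τ_X ✓.
  U = {A, B}: f^{-1}(U) = {1} ∈ τ_X ✓.
  U = {A, B, C, D}: f^{-1}(U) = {0, 1, 2} ∈ τ_X ✓.
Every preimage lies in τ_X, so f IS continuous.


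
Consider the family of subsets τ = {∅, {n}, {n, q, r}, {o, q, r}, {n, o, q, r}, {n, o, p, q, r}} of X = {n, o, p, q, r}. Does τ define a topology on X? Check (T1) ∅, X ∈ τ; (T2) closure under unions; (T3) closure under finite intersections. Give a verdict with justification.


τ is NOT a topology on X.

Axiom (T1): ∅ ∈ τ? Yes; X ∈ τ? Yes.
Axiom (T2/T3): check pairwise unions and intersections of members of τ.
Counterexample for (T3): {n, q, r} ∩ {o, q, r} = {q, r} ∉ τ. Therefore τ is NOT a topology.


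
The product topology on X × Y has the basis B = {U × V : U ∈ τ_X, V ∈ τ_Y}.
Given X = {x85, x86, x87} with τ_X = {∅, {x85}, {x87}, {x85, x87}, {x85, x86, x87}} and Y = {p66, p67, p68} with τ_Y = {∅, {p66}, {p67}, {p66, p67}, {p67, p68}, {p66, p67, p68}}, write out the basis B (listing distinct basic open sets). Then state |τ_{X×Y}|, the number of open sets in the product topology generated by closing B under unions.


Basis B = {∅ × ∅, {x85} × {p66}, {x85} × {p67}, {x87} × {p66}, {x87} × {p67}, {x85} × {p66, p67}, {x85, x87} × {p66}, {x85} × {p67, p68}, {x85, x87} × {p67}, {x87} × {p66, p67}, {x87} × {p67, p68}, {x85} × {p66, p67, p68}, {x85, x86, x87} × {p66}, {x85, x86, x87} × {p67}, {x87} × {p66, p67, p68}, {x85, x87} × {p66, p67}, {x85, x87} × {p67, p68}, {x85, x87} × {p66, p67, p68}, {x85, x86, x87} × {p66, p67}, {x85, x86, x87} × {p67, p68}, {x85, x86, x87} × {p66, p67, p68}}; |τ_{X×Y}| = 70.

Enumerate products U × V with U ∈ τ_X, V ∈ τ_Y (deduplicated):
  ∅ × ∅ = {} (∅)
  {x85} × {p66} = {(x85,p66)}
  {x85} × {p67} = {(x85,p67)}
  {x87} × {p66} = {(x87,p66)}
  {x87} × {p67} = {(x87,p67)}
  {x85} × {p66, p67} = {(x85,p66), (x85,p67)}
  {x85, x87} × {p66} = {(x85,p66), (x87,p66)}
  {x85} × {p67, p68} = {(x85,p67), (x85,p68)}
  {x85, x87} × {p67} = {(x85,p67), (x87,p67)}
  {x87} × {p66, p67} = {(x87,p66), (x87,p67)}
  {x87} × {p67, p68} = {(x87,p67), (x87,p68)}
  {x85} × {p66, p67, p68} = {(x85,p66), (x85,p67), (x85,p68)}
  {x85, x86, x87} × {p66} = {(x85,p66), (x86,p66), (x87,p66)}
  {x85, x86, x87} × {p67} = {(x85,p67), (x86,p67), (x87,p67)}
  {x87} × {p66, p67, p68} = {(x87,p66), (x87,p67), (x87,p68)}
  {x85, x87} × {p66, p67} = {(x85,p66), (x85,p67), (x87,p66), (x87,p67)}
  {x85, x87} × {p67, p68} = {(x85,p67), (x85,p68), (x87,p67), (x87,p68)}
  {x85, x87} × {p66, p67, p68} = {(x85,p66), (x85,p67), (x85,p68), (x87,p66), (x87,p67), (x87,p68)}
  {x85, x86, x87} × {p66, p67} = {(x85,p66), (x85,p67), (x86,p66), (x86,p67), (x87,p66), (x87,p67)}
  {x85, x86, x87} × {p67, p68} = {(x85,p67), (x85,p68), (x86,p67), (x86,p68), (x87,p67), (x87,p68)}
  {x85, x86, x87} × {p66, p67, p68} = {(x85,p66), (x85,p67), (x85,p68), (x86,p66), (x86,p67), (x86,p68), (x87,p66), (x87,p67), (x87,p68)}
These 21 distinct sets form the basis B.
Close under arbitrary unions to get τ_{X×Y}; counting gives |τ_{X×Y}| = 70.


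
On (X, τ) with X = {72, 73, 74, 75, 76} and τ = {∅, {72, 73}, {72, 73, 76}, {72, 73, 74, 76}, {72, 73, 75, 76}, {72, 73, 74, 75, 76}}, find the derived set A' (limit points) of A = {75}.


A' = ∅

For each x ∈ X, list the open sets U ∈ τ with x ∈ U, then check whether U ∩ (A ∖ {x}) ≠ ∅ for every such U.
  x = 72: open {72, 73} ∋ x has {72, 73} ∩ (A ∖ {72}) = ∅, so x is NOT a limit point.
  x = 73: open {72, 73} ∋ x has {72, 73} ∩ (A ∖ {73}) = ∅, so x is NOT a limit point.
  x = 74: open {72, 73, 74, 76} ∋ x has {72, 73, 74, 76} ∩ (A ∖ {74}) = ∅, so x is NOT a limit point.
  x = 75: open {72, 73, 75, 76} ∋ x has {72, 73, 75, 76} ∩ (A ∖ {75}) = ∅, so x is NOT a limit point.
  x = 76: open {72, 73, 76} ∋ x has {72, 73, 76} ∩ (A ∖ {76}) = ∅, so x is NOT a limit point.
Collecting: A' = ∅.


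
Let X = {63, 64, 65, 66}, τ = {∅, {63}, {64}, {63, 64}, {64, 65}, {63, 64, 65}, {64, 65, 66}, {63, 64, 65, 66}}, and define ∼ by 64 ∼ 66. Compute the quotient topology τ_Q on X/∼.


X/∼ = {[63], [64=66], [65]}; |τ_Q| = 4.

Equivalence classes: [63], [64=66], [65].
Quotient map π: X → X/∼ sends 63 ↦ [63], 64 ↦ [64=66], 65 ↦ [65], 66 ↦ [64=66].
For each subset V ⊆ X/∼, compute π^{-1}(V) ⊆ X and check whether π^{-1}(V) ∈ τ. V is open in τ_Q iff π^{-1}(V) ∈ τ.
  V = {}: π^{-1}(V) = ∅ ∈ τ ✓.
  V = {[63]}: π^{-1}(V) = {63} ∈ τ ✓.
  V = {[64=66]}: π^{-1}(V) = {64, 66} ∉ τ ✗.
  V = {[63], [64=66]}: π^{-1}(V) = {63, 64, 66} ∉ τ ✗.
  V = {[65]}: π^{-1}(V) = {65} ∉ τ ✗.
  V = {[63], [65]}: π^{-1}(V) = {63, 65} ∉ τ ✗.
  V = {[64=66], [65]}: π^{-1}(V) = {64, 65, 66} ∈ τ ✓.
  V = {[63], [64=66], [65]}: π^{-1}(V) = {63, 64, 65, 66} ∈ τ ✓.
Open sets in the quotient: τ_Q = {{}, {[63]}, {[64=66], [65]}, {[63], [64=66], [65]}} (4 elements).


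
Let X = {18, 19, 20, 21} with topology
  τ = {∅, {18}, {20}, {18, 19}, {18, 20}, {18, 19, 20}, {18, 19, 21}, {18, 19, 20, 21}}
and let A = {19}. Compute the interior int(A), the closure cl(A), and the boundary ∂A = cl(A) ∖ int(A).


int(A) = ∅, cl(A) = {19, 21}, ∂A = {19, 21}.

Closed sets in (X, τ) are complements of opens:
  closed(X, τ) = {∅, {20}, {21}, {19, 21}, {20, 21}, {18, 19, 21}, {19, 20, 21}, {18, 19, 20, 21}}.
int(A) = ⋃ {U ∈ τ : U ⊆ A}. Opens contained in A: ∅.
Taking the union of these: int(A) = ∅.
cl(A) = ⋂ {C closed : A ⊆ C}. Closed sets containing A: {19, 21}, {18, 19, 21}, {19, 20, 21}, {18, 19, 20, 21}.
Intersecting these: cl(A) = {19, 21}.
∂A = cl(A) ∖ int(A) = {19, 21} ∖ ∅ = {19, 21}.


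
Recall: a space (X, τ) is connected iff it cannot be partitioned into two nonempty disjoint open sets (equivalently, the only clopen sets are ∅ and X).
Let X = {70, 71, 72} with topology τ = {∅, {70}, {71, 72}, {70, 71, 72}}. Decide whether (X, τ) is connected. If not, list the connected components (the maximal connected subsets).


(X, τ) is disconnected; components = [{70}, {71, 72}].

Find clopen sets (U ∈ τ with X ∖ U ∈ τ):
  U = ∅, X ∖ U = {70, 71, 72} — both open, so U is clopen.
  U = {70}, X ∖ U = {71, 72} — both open, so U is clopen.
  U = {71, 72}, X ∖ U = {70} — both open, so U is clopen.
  U = {70, 71, 72}, X ∖ U = ∅ — both open, so U is clopen.
Nontrivial clopen(s) exist: e.g. {71, 72}. So (X, τ) is disconnected.
Compute connected components by grouping points that agree on all clopens:
  component: {70}
  component: {71, 72}


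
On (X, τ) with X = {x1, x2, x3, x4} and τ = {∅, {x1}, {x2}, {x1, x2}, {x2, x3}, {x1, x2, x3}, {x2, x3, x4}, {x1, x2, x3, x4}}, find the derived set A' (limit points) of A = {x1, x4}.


A' = ∅

For each x ∈ X, list the open sets U ∈ τ with x ∈ U, then check whether U ∩ (A ∖ {x}) ≠ ∅ for every such U.
  x = x1: open {x1} ∋ x has {x1} ∩ (A ∖ {x1}) = ∅, so x is NOT a limit point.
  x = x2: open {x2} ∋ x has {x2} ∩ (A ∖ {x2}) = ∅, so x is NOT a limit point.
  x = x3: open {x2, x3} ∋ x has {x2, x3} ∩ (A ∖ {x3}) = ∅, so x is NOT a limit point.
  x = x4: open {x2, x3, x4} ∋ x has {x2, x3, x4} ∩ (A ∖ {x4}) = ∅, so x is NOT a limit point.
Collecting: A' = ∅.


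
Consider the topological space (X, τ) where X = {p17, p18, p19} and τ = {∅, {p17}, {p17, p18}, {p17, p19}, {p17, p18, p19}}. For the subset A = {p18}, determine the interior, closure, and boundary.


int(A) = ∅, cl(A) = {p18}, ∂A = {p18}.

Closed sets in (X, τ) are complements of opens:
  closed(X, τ) = {∅, {p18}, {p19}, {p18, p19}, {p17, p18, p19}}.
int(A) = ⋃ {U ∈ τ : U ⊆ A}. Opens contained in A: ∅.
Taking the union of these: int(A) = ∅.
cl(A) = ⋂ {C closed : A ⊆ C}. Closed sets containing A: {p18}, {p18, p19}, {p17, p18, p19}.
Intersecting these: cl(A) = {p18}.
∂A = cl(A) ∖ int(A) = {p18} ∖ ∅ = {p18}.


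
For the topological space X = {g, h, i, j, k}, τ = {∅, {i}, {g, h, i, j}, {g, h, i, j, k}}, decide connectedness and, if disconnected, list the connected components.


(X, τ) is connected.

Find clopen sets (U ∈ τ with X ∖ U ∈ τ):
  U = ∅, X ∖ U = {g, h, i, j, k} — both open, so U is clopen.
  U = {g, h, i, j, k}, X ∖ U = ∅ — both open, so U is clopen.
Only trivial clopens (∅ and X) exist, so (X, τ) is connected.
Compute connected components by grouping points that agree on all clopens:
  component: {g, h, i, j, k}


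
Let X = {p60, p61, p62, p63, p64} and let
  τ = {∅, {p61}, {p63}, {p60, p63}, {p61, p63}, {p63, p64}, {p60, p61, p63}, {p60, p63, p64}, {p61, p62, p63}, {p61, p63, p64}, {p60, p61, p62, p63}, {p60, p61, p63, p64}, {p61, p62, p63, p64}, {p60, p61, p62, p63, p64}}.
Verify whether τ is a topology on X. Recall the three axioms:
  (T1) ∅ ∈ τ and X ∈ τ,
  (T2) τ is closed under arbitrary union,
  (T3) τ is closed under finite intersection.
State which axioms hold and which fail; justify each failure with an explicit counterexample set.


τ IS a topology on X.

Axiom (T1): ∅ ∈ τ? Yes; X ∈ τ? Yes.
Axiom (T2/T3): check pairwise unions and intersections of members of τ.
All pairwise intersections and unions checked — each lies in τ. Therefore τ satisfies (T1), (T2), (T3): it IS a topology on X.


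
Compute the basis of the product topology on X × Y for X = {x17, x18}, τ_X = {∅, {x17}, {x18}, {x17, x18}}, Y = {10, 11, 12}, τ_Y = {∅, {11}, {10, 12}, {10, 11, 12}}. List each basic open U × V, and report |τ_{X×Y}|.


Basis B = {∅ × ∅, {x17} × {11}, {x18} × {11}, {x17} × {10, 12}, {x17, x18} × {11}, {x18} × {10, 12}, {x17} × {10, 11, 12}, {x18} × {10, 11, 12}, {x17, x18} × {10, 12}, {x17, x18} × {10, 11, 12}}; |τ_{X×Y}| = 16.

Enumerate products U × V with U ∈ τ_X, V ∈ τ_Y (deduplicated):
  ∅ × ∅ = {} (∅)
  {x17} × {11} = {(x17,11)}
  {x18} × {11} = {(x18,11)}
  {x17} × {10, 12} = {(x17,10), (x17,12)}
  {x17, x18} × {11} = {(x17,11), (x18,11)}
  {x18} × {10, 12} = {(x18,10), (x18,12)}
  {x17} × {10, 11, 12} = {(x17,10), (x17,11), (x17,12)}
  {x18} × {10, 11, 12} = {(x18,10), (x18,11), (x18,12)}
  {x17, x18} × {10, 12} = {(x17,10), (x17,12), (x18,10), (x18,12)}
  {x17, x18} × {10, 11, 12} = {(x17,10), (x17,11), (x17,12), (x18,10), (x18,11), (x18,12)}
These 10 distinct sets form the basis B.
Close under arbitrary unions to get τ_{X×Y}; counting gives |τ_{X×Y}| = 16.


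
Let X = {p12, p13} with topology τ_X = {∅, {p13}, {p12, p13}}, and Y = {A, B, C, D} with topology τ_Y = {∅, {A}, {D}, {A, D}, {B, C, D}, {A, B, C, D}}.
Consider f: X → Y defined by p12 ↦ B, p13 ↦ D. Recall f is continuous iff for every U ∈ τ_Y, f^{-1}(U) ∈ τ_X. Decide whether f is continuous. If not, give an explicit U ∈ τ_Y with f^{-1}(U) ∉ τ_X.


f IS continuous.

Compute f^{-1}(U) for each U ∈ τ_Y:
  U = ∅: f^{-1}(U) = ∅ ∈ τ_X ✓.
  U = {A}: f^{-1}(U) = ∅ ∈ τ_X ✓.
  U = {D}: f^{-1}(U) = {p13} ∈ τ_X ✓.
  U = {A, D}: f^{-1}(U) = {p13} ∈ τ_X ✓.
  U = {B, C, D}: f^{-1}(U) = {p12, p13} ∈ τ_X ✓.
  U = {A, B, C, D}: f^{-1}(U) = {p12, p13} ∈ τ_X ✓.
Every preimage lies in τ_X, so f IS continuous.


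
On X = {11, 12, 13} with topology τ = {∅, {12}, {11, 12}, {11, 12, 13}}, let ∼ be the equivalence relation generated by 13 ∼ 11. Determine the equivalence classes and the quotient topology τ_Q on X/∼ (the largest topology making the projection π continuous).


X/∼ = {[11=13], [12]}; |τ_Q| = 3.

Equivalence classes: [11=13], [12].
Quotient map π: X → X/∼ sends 11 ↦ [11=13], 12 ↦ [12], 13 ↦ [11=13].
For each subset V ⊆ X/∼, compute π^{-1}(V) ⊆ X and check whether π^{-1}(V) ∈ τ. V is open in τ_Q iff π^{-1}(V) ∈ τ.
  V = {}: π^{-1}(V) = ∅ ∈ τ ✓.
  V = {[11=13]}: π^{-1}(V) = {11, 13} ∉ τ ✗.
  V = {[12]}: π^{-1}(V) = {12} ∈ τ ✓.
  V = {[11=13], [12]}: π^{-1}(V) = {11, 12, 13} ∈ τ ✓.
Open sets in the quotient: τ_Q = {{}, {[12]}, {[11=13], [12]}} (3 elements).


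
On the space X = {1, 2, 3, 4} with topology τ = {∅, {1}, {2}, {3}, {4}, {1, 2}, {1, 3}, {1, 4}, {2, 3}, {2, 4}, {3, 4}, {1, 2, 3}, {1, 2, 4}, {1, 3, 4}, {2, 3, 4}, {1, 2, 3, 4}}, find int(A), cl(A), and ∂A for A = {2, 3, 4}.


int(A) = {2, 3, 4}, cl(A) = {2, 3, 4}, ∂A = ∅.

Closed sets in (X, τ) are complements of opens:
  closed(X, τ) = {∅, {1}, {2}, {3}, {4}, {1, 2}, {1, 3}, {1, 4}, {2, 3}, {2, 4}, {3, 4}, {1, 2, 3}, {1, 2, 4}, {1, 3, 4}, {2, 3, 4}, {1, 2, 3, 4}}.
int(A) = ⋃ {U ∈ τ : U ⊆ A}. Opens contained in A: ∅, {2}, {3}, {4}, {2, 3}, {2, 4}, {3, 4}, {2, 3, 4}.
Taking the union of these: int(A) = {2, 3, 4}.
cl(A) = ⋂ {C closed : A ⊆ C}. Closed sets containing A: {2, 3, 4}, {1, 2, 3, 4}.
Intersecting these: cl(A) = {2, 3, 4}.
∂A = cl(A) ∖ int(A) = {2, 3, 4} ∖ {2, 3, 4} = ∅.


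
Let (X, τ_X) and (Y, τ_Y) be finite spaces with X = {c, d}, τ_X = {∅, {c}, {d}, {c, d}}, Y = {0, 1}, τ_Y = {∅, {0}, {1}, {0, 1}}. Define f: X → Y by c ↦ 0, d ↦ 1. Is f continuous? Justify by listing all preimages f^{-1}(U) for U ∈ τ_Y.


f IS continuous.

Compute f^{-1}(U) for each U ∈ τ_Y:
  U = ∅: f^{-1}(U) = ∅ ∈ τ_X ✓.
  U = {0}: f^{-1}(U) = {c} ∈ τ_X ✓.
  U = {1}: f^{-1}(U) = {d} ∈ τ_X ✓.
  U = {0, 1}: f^{-1}(U) = {c, d} ∈ τ_X ✓.
Every preimage lies in τ_X, so f IS continuous.


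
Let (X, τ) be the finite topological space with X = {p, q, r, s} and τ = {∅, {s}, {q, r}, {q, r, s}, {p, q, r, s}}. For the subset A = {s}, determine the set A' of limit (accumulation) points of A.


A' = {p}

For each x ∈ X, list the open sets U ∈ τ with x ∈ U, then check whether U ∩ (A ∖ {x}) ≠ ∅ for every such U.
  x = p: opens ∋ x are {p, q, r, s}; each meets A ∖ {p}, so x IS a limit point.
  x = q: open {q, r} ∋ x has {q, r} ∩ (A ∖ {q}) = ∅, so x is NOT a limit point.
  x = r: open {q, r} ∋ x has {q, r} ∩ (A ∖ {r}) = ∅, so x is NOT a limit point.
  x = s: open {s} ∋ x has {s} ∩ (A ∖ {s}) = ∅, so x is NOT a limit point.
Collecting: A' = {p}.


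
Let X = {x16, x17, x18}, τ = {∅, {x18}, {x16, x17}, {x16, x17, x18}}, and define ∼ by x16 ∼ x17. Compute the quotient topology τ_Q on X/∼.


X/∼ = {[x16=x17], [x18]}; |τ_Q| = 4.

Equivalence classes: [x16=x17], [x18].
Quotient map π: X → X/∼ sends x16 ↦ [x16=x17], x17 ↦ [x16=x17], x18 ↦ [x18].
For each subset V ⊆ X/∼, compute π^{-1}(V) ⊆ X and check whether π^{-1}(V) ∈ τ. V is open in τ_Q iff π^{-1}(V) ∈ τ.
  V = {}: π^{-1}(V) = ∅ ∈ τ ✓.
  V = {[x16=x17]}: π^{-1}(V) = {x16, x17} ∈ τ ✓.
  V = {[x18]}: π^{-1}(V) = {x18} ∈ τ ✓.
  V = {[x16=x17], [x18]}: π^{-1}(V) = {x16, x17, x18} ∈ τ ✓.
Open sets in the quotient: τ_Q = {{}, {[x16=x17]}, {[x18]}, {[x16=x17], [x18]}} (4 elements).


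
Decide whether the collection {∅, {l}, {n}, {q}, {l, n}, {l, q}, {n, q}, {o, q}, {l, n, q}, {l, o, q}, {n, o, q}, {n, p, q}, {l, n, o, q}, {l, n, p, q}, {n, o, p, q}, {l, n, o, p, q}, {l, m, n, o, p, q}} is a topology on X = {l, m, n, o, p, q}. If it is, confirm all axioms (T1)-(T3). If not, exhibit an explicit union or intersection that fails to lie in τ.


τ IS a topology on X.

Axiom (T1): ∅ ∈ τ? Yes; X ∈ τ? Yes.
Axiom (T2/T3): check pairwise unions and intersections of members of τ.
All pairwise intersections and unions checked — each lies in τ. Therefore τ satisfies (T1), (T2), (T3): it IS a topology on X.


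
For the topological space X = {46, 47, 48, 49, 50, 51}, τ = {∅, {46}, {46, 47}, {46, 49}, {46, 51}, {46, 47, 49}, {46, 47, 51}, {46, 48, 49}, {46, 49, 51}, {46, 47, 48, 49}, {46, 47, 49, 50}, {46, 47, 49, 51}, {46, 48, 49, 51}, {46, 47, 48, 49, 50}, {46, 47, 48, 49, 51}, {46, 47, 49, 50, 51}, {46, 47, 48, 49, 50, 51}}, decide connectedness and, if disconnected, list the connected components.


(X, τ) is connected.

Find clopen sets (U ∈ τ with X ∖ U ∈ τ):
  U = ∅, X ∖ U = {46, 47, 48, 49, 50, 51} — both open, so U is clopen.
  U = {46, 47, 48, 49, 50, 51}, X ∖ U = ∅ — both open, so U is clopen.
Only trivial clopens (∅ and X) exist, so (X, τ) is connected.
Compute connected components by grouping points that agree on all clopens:
  component: {46, 47, 48, 49, 50, 51}


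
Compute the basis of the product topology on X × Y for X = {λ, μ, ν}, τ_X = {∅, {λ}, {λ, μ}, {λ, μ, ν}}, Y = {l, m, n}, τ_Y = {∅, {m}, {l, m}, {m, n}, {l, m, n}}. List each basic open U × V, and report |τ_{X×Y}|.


Basis B = {∅ × ∅, {λ} × {m}, {λ} × {l, m}, {λ} × {m, n}, {λ, μ} × {m}, {λ} × {l, m, n}, {λ, μ, ν} × {m}, {λ, μ} × {l, m}, {λ, μ} × {m, n}, {λ, μ} × {l, m, n}, {λ, μ, ν} × {l, m}, {λ, μ, ν} × {m, n}, {λ, μ, ν} × {l, m, n}}; |τ_{X×Y}| = 30.

Enumerate products U × V with U ∈ τ_X, V ∈ τ_Y (deduplicated):
  ∅ × ∅ = {} (∅)
  {λ} × {m} = {(λ,m)}
  {λ} × {l, m} = {(λ,l), (λ,m)}
  {λ} × {m, n} = {(λ,m), (λ,n)}
  {λ, μ} × {m} = {(λ,m), (μ,m)}
  {λ} × {l, m, n} = {(λ,l), (λ,m), (λ,n)}
  {λ, μ, ν} × {m} = {(λ,m), (μ,m), (ν,m)}
  {λ, μ} × {l, m} = {(λ,l), (λ,m), (μ,l), (μ,m)}
  {λ, μ} × {m, n} = {(λ,m), (λ,n), (μ,m), (μ,n)}
  {λ, μ} × {l, m, n} = {(λ,l), (λ,m), (λ,n), (μ,l), (μ,m), (μ,n)}
  {λ, μ, ν} × {l, m} = {(λ,l), (λ,m), (μ,l), (μ,m), (ν,l), (ν,m)}
  {λ, μ, ν} × {m, n} = {(λ,m), (λ,n), (μ,m), (μ,n), (ν,m), (ν,n)}
  {λ, μ, ν} × {l, m, n} = {(λ,l), (λ,m), (λ,n), (μ,l), (μ,m), (μ,n), (ν,l), (ν,m), (ν,n)}
These 13 distinct sets form the basis B.
Close under arbitrary unions to get τ_{X×Y}; counting gives |τ_{X×Y}| = 30.
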